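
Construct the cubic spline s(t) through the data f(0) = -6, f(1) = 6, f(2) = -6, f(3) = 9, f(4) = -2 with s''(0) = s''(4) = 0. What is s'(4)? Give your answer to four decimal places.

-20.3214

Let m_i = s''(x_i). Step sizes h_i = 1, 1, 1, 1; slopes of the chords Δ_i = (y_(i+1) - y_i)/h_i = 12, -12, 15, -11.
  1·m_0 + 4·m_1 + 1·m_2 = 6(Δ_1 - Δ_0) = -144
  1·m_1 + 4·m_2 + 1·m_3 = 6(Δ_2 - Δ_1) = 162
  1·m_2 + 4·m_3 + 1·m_4 = 6(Δ_3 - Δ_2) = -156
Natural end conditions: m_0 = m_4 = 0.
Solving the tridiagonal system: m_0 = 0, m_1 = -741/14, m_2 = 474/7, m_3 = -783/14, m_4 = 0.
On [3, 4], s'(t) = b_3 + 2c_3·(t - 3) + 3d_3·(t - 3)² with b_3 = Δ_3 - h_3(2m_3 + m_4)/6 = 107/14, c_3 = m_3/2 = -783/28, d_3 = (m_4 - m_3)/(6h_3) = 261/28. So s'(4) = -569/28.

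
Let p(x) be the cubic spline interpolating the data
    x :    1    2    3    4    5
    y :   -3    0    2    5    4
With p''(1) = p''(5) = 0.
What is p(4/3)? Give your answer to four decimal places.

-1.8783

Put M_i = p'' at the i-th knot. Here h = (1, 1, 1, 1) and Δ = (3, 2, 3, -1), so the interior equations h_(i-1)·M_(i-1) + 2(h_(i-1)+h_i)·M_i + h_i·M_(i+1) = 6(Δ_i − Δ_(i-1)) read
  1·M_0 + 4·M_1 + 1·M_2 = 6(Δ_1 - Δ_0) = -6
  1·M_1 + 4·M_2 + 1·M_3 = 6(Δ_2 - Δ_1) = 6
  1·M_2 + 4·M_3 + 1·M_4 = 6(Δ_3 - Δ_2) = -24
Natural end conditions: M_0 = M_4 = 0.
Hence M_0 = 0, M_1 = -69/28, M_2 = 27/7, M_3 = -195/28, M_4 = 0.
On [1, 2], p(x) = -3 + 191/56·(x - 1) + 0·(x - 1)² - 23/56·(x - 1)³.
With (x - 1) = 1/3: p(4/3) = -355/189.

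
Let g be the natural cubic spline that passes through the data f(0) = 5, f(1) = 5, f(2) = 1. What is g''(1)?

-6

Put m_i = g'' at the i-th knot. Here h = (1, 1) and Δ = (0, -4), so the interior equations h_(i-1)·m_(i-1) + 2(h_(i-1)+h_i)·m_i + h_i·m_(i+1) = 6(Δ_i − Δ_(i-1)) read
  1·m_0 + 4·m_1 + 1·m_2 = 6(Δ_1 - Δ_0) = -24
Natural end conditions: m_0 = m_2 = 0.
Solving: m_0 = 0, m_1 = -6, m_2 = 0.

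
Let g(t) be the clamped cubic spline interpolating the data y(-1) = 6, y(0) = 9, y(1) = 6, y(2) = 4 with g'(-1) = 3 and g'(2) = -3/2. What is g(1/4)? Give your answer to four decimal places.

8.7047

With m_i denoting the second derivative at x_i, h_i = 1, 1, 1, and Δ_i = (y_(i+1) − y_i)/h_i = 3, -3, -2:
  1·m_0 + 4·m_1 + 1·m_2 = 6(Δ_1 - Δ_0) = -36
  1·m_1 + 4·m_2 + 1·m_3 = 6(Δ_2 - Δ_1) = 6
Clamped end conditions give two more equations: 2h_0·m_0 + h_0·m_1 = 6(Δ_0 - g'(-1)) = 0 and h_2·m_2 + 2h_2·m_3 = 6(g'(2) - Δ_2) = 3.
Solving the tridiagonal system: m_0 = 29/5, m_1 = -58/5, m_2 = 23/5, m_3 = -4/5.
On [0, 1], g(t) = 9 + 1/10·t - 29/5·t² + 27/10·t³.
With t = 1/4: g(1/4) = 5571/640.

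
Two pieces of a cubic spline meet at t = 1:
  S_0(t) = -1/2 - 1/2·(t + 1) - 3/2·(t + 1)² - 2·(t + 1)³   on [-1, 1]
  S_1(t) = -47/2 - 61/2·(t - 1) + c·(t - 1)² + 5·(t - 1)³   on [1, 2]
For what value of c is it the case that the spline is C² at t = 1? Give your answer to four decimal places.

S_0''(t) = -3 - 12·(t + 1), so S_0''(1) = -27. On the right, S_1''(1) = 2c, so c = -27/2.

-13.5000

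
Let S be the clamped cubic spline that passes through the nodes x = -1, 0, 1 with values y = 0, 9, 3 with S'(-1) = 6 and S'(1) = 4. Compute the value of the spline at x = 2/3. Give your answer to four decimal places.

3.9444

With σ_i denoting the second derivative at x_i, h_i = 1, 1, and Δ_i = (y_(i+1) − y_i)/h_i = 9, -6:
  1·σ_0 + 4·σ_1 + 1·σ_2 = 6(Δ_1 - Δ_0) = -90
Clamped end conditions give two more equations: 2h_0·σ_0 + h_0·σ_1 = 6(Δ_0 - S'(-1)) = 18 and h_1·σ_1 + 2h_1·σ_2 = 6(S'(1) - Δ_1) = 60.
Hence σ_0 = 61/2, σ_1 = -43, σ_2 = 103/2.
On [0, 1], S(x) = 9 - 1/4·x - 43/2·x² + 63/4·x³.
With x = 2/3: S(2/3) = 71/18.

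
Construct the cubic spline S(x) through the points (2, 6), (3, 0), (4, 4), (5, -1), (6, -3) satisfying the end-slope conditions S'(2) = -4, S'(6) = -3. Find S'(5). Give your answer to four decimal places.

-4.6429

Let M_i = S''(x_i). Step sizes h_i = 1, 1, 1, 1; slopes of the chords Δ_i = (y_(i+1) - y_i)/h_i = -6, 4, -5, -2.
  1·M_0 + 4·M_1 + 1·M_2 = 6(Δ_1 - Δ_0) = 60
  1·M_1 + 4·M_2 + 1·M_3 = 6(Δ_2 - Δ_1) = -54
  1·M_2 + 4·M_3 + 1·M_4 = 6(Δ_3 - Δ_2) = 18
Clamped end conditions give two more equations: 2h_0·M_0 + h_0·M_1 = 6(Δ_0 - S'(2)) = -12 and h_3·M_3 + 2h_3·M_4 = 6(S'(6) - Δ_3) = -6.
Forward elimination and back-substitution give M_0 = -131/7, M_1 = 178/7, M_2 = -23, M_3 = 88/7, M_4 = -65/7.
On [5, 6], S'(x) = b_3 + 2c_3·(x - 5) + 3d_3·(x - 5)² with b_3 = Δ_3 - h_3(2M_3 + M_4)/6 = -65/14, c_3 = M_3/2 = 44/7, d_3 = (M_4 - M_3)/(6h_3) = -51/14. So S'(5) = -65/14.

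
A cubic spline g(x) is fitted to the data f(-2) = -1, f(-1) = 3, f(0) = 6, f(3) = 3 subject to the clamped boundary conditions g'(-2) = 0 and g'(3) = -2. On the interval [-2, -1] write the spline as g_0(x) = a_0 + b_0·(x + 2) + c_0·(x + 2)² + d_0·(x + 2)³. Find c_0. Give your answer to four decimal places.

Let M_i = g''(x_i). Step sizes h_i = 1, 1, 3; slopes of the chords Δ_i = (y_(i+1) - y_i)/h_i = 4, 3, -1.
  1·M_0 + 4·M_1 + 1·M_2 = 6(Δ_1 - Δ_0) = -6
  1·M_1 + 8·M_2 + 3·M_3 = 6(Δ_2 - Δ_1) = -24
Clamped end conditions give two more equations: 2h_0·M_0 + h_0·M_1 = 6(Δ_0 - g'(-2)) = 24 and h_2·M_2 + 2h_2·M_3 = 6(g'(3) - Δ_2) = -6.
Solving: M_0 = 412/29, M_1 = -128/29, M_2 = -74/29, M_3 = 8/29.
On [-2, -1], with g_0(x) = a_0 + b_0·(x + 2) + c_0·(x + 2)² + d_0·(x + 2)³: c_0 = M_0/2 = 206/29, d_0 = (M_1 - M_0)/(6h_0) = -90/29, b_0 = Δ_0 - h_0(2M_0 + M_1)/6 = 0.

7.1034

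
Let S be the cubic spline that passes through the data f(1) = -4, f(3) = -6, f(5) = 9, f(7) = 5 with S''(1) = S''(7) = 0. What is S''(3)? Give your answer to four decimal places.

8.7000

Put M_i = S'' at the i-th knot. Here h = (2, 2, 2) and Δ = (-1, 15/2, -2), so the interior equations h_(i-1)·M_(i-1) + 2(h_(i-1)+h_i)·M_i + h_i·M_(i+1) = 6(Δ_i − Δ_(i-1)) read
  2·M_0 + 8·M_1 + 2·M_2 = 6(Δ_1 - Δ_0) = 51
  2·M_1 + 8·M_2 + 2·M_3 = 6(Δ_2 - Δ_1) = -57
Natural end conditions: M_0 = M_3 = 0.
Hence M_0 = 0, M_1 = 87/10, M_2 = -93/10, M_3 = 0.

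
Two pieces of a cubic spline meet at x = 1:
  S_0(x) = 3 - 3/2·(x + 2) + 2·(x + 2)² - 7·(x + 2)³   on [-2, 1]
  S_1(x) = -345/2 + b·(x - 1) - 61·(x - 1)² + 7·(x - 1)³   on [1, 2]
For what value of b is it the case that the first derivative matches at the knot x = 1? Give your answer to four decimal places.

S_0'(x) = -3/2 + 4·(x + 2) - 21·(x + 2)², so S_0'(1) = -357/2. On the right, S_1'(1) = b, so b = -357/2.

-178.5000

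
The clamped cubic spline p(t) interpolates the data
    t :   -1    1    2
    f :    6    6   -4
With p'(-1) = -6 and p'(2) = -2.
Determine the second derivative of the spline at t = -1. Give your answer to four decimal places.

20.3333

With m_i denoting the second derivative at x_i, h_i = 2, 1, and Δ_i = (y_(i+1) − y_i)/h_i = 0, -10:
  2·m_0 + 6·m_1 + 1·m_2 = 6(Δ_1 - Δ_0) = -60
Clamped end conditions give two more equations: 2h_0·m_0 + h_0·m_1 = 6(Δ_0 - p'(-1)) = 36 and h_1·m_1 + 2h_1·m_2 = 6(p'(2) - Δ_1) = 48.
Solving: m_0 = 61/3, m_1 = -68/3, m_2 = 106/3.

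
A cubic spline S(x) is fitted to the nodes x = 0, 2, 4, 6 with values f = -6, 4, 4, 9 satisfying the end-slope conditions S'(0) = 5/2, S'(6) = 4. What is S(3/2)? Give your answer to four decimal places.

1.8000

Write M_i for S''(x_i). With h_i = 2, 2, 2 and divided differences Δ_i = 5, 0, 5/2, the continuity of S' gives the tridiagonal system
  2·M_0 + 8·M_1 + 2·M_2 = 6(Δ_1 - Δ_0) = -30
  2·M_1 + 8·M_2 + 2·M_3 = 6(Δ_2 - Δ_1) = 15
Clamped end conditions give two more equations: 2h_0·M_0 + h_0·M_1 = 6(Δ_0 - S'(0)) = 15 and h_2·M_2 + 2h_2·M_3 = 6(S'(6) - Δ_2) = 9.
Forward elimination and back-substitution give M_0 = 69/10, M_1 = -63/10, M_2 = 33/10, M_3 = 3/5.
On [0, 2], S(x) = -6 + 5/2·x + 69/20·x² - 11/10·x³.
With x = 3/2: S(3/2) = 9/5.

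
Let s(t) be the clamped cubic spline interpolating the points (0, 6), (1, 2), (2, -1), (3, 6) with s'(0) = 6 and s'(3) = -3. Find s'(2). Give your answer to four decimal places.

5.8000

Let m_i = s''(x_i). Step sizes h_i = 1, 1, 1; slopes of the chords Δ_i = (y_(i+1) - y_i)/h_i = -4, -3, 7.
  1·m_0 + 4·m_1 + 1·m_2 = 6(Δ_1 - Δ_0) = 6
  1·m_1 + 4·m_2 + 1·m_3 = 6(Δ_2 - Δ_1) = 60
Clamped end conditions give two more equations: 2h_0·m_0 + h_0·m_1 = 6(Δ_0 - s'(0)) = -60 and h_2·m_2 + 2h_2·m_3 = 6(s'(3) - Δ_2) = -60.
Hence m_0 = -158/5, m_1 = 16/5, m_2 = 124/5, m_3 = -212/5.
On [2, 3], s'(t) = b_2 + 2c_2·(t - 2) + 3d_2·(t - 2)² with b_2 = Δ_2 - h_2(2m_2 + m_3)/6 = 29/5, c_2 = m_2/2 = 62/5, d_2 = (m_3 - m_2)/(6h_2) = -56/5. So s'(2) = 29/5.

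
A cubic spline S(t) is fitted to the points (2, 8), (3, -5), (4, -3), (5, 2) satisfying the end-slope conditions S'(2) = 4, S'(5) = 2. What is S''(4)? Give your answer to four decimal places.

Let m_i = S''(x_i). Step sizes h_i = 1, 1, 1; slopes of the chords Δ_i = (y_(i+1) - y_i)/h_i = -13, 2, 5.
  1·m_0 + 4·m_1 + 1·m_2 = 6(Δ_1 - Δ_0) = 90
  1·m_1 + 4·m_2 + 1·m_3 = 6(Δ_2 - Δ_1) = 18
Clamped end conditions give two more equations: 2h_0·m_0 + h_0·m_1 = 6(Δ_0 - S'(2)) = -102 and h_2·m_2 + 2h_2·m_3 = 6(S'(5) - Δ_2) = -18.
Solving: m_0 = -1076/15, m_1 = 622/15, m_2 = -62/15, m_3 = -104/15.

-4.1333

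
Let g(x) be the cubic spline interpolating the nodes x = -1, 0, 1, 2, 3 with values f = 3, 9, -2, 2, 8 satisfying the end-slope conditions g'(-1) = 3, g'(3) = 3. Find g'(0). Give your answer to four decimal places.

Put σ_i = g'' at the i-th knot. Here h = (1, 1, 1, 1) and Δ = (6, -11, 4, 6), so the interior equations h_(i-1)·σ_(i-1) + 2(h_(i-1)+h_i)·σ_i + h_i·σ_(i+1) = 6(Δ_i − Δ_(i-1)) read
  1·σ_0 + 4·σ_1 + 1·σ_2 = 6(Δ_1 - Δ_0) = -102
  1·σ_1 + 4·σ_2 + 1·σ_3 = 6(Δ_2 - Δ_1) = 90
  1·σ_2 + 4·σ_3 + 1·σ_4 = 6(Δ_3 - Δ_2) = 12
Clamped end conditions give two more equations: 2h_0·σ_0 + h_0·σ_1 = 6(Δ_0 - g'(-1)) = 18 and h_3·σ_3 + 2h_3·σ_4 = 6(g'(3) - Δ_3) = -18.
Forward elimination and back-substitution give σ_0 = 831/28, σ_1 = -579/14, σ_2 = 135/4, σ_3 = -51/14, σ_4 = -201/28.
On [0, 1], g'(x) = b_1 + 2c_1·x + 3d_1·x² with b_1 = Δ_1 - h_1(2σ_1 + σ_2)/6 = -159/56, c_1 = σ_1/2 = -579/28, d_1 = (σ_2 - σ_1)/(6h_1) = 701/56. So g'(0) = -159/56.

-2.8393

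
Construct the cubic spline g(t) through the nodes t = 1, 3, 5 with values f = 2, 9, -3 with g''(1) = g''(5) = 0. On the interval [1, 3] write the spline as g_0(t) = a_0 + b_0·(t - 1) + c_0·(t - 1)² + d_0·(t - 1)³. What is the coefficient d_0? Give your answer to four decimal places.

-0.5938

Write m_i for g''(x_i). With h_i = 2, 2 and divided differences Δ_i = 7/2, -6, the continuity of g' gives the tridiagonal system
  2·m_0 + 8·m_1 + 2·m_2 = 6(Δ_1 - Δ_0) = -57
Natural end conditions: m_0 = m_2 = 0.
Solving the tridiagonal system: m_0 = 0, m_1 = -57/8, m_2 = 0.
On [1, 3], with g_0(t) = a_0 + b_0·(t - 1) + c_0·(t - 1)² + d_0·(t - 1)³: c_0 = m_0/2 = 0, d_0 = (m_1 - m_0)/(6h_0) = -19/32, b_0 = Δ_0 - h_0(2m_0 + m_1)/6 = 47/8.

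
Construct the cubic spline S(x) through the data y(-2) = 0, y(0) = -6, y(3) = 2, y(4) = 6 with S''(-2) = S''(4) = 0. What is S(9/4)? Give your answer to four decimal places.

-1.0755

Put M_i = S'' at the i-th knot. Here h = (2, 3, 1) and Δ = (-3, 8/3, 4), so the interior equations h_(i-1)·M_(i-1) + 2(h_(i-1)+h_i)·M_i + h_i·M_(i+1) = 6(Δ_i − Δ_(i-1)) read
  2·M_0 + 10·M_1 + 3·M_2 = 6(Δ_1 - Δ_0) = 34
  3·M_1 + 8·M_2 + 1·M_3 = 6(Δ_2 - Δ_1) = 8
Natural end conditions: M_0 = M_3 = 0.
Solving the tridiagonal system: M_0 = 0, M_1 = 248/71, M_2 = -22/71, M_3 = 0.
On [0, 3], S(x) = -6 - 143/213·x + 124/71·x² - 15/71·x³.
With x = 9/4: S(9/4) = -4887/4544.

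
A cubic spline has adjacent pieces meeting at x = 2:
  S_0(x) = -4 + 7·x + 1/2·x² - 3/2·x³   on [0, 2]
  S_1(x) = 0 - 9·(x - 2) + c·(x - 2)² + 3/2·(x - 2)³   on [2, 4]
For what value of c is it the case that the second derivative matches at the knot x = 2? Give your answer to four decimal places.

-8.5000

S_0''(x) = 1 - 9·x, so S_0''(2) = -17. On the right, S_1''(2) = 2c, so c = -17/2.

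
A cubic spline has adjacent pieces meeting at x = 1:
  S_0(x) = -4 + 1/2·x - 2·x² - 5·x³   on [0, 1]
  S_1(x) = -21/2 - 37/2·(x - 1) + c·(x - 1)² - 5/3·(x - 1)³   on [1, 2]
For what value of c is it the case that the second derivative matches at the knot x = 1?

-17

S_0''(x) = -4 - 30·x, so S_0''(1) = -34. On the right, S_1''(1) = 2c, so c = -17.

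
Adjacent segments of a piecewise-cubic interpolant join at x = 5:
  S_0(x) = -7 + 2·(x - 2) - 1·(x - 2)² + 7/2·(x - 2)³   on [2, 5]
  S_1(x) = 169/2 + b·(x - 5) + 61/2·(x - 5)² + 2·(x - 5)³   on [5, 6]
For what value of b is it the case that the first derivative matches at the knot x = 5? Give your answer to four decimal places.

90.5000

S_0'(x) = 2 - 2·(x - 2) + 21/2·(x - 2)², so S_0'(5) = 181/2. On the right, S_1'(5) = b, so b = 181/2.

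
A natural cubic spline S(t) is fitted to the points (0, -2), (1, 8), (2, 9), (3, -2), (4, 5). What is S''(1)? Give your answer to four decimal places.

Let m_i = S''(x_i). Step sizes h_i = 1, 1, 1, 1; slopes of the chords Δ_i = (y_(i+1) - y_i)/h_i = 10, 1, -11, 7.
  1·m_0 + 4·m_1 + 1·m_2 = 6(Δ_1 - Δ_0) = -54
  1·m_1 + 4·m_2 + 1·m_3 = 6(Δ_2 - Δ_1) = -72
  1·m_2 + 4·m_3 + 1·m_4 = 6(Δ_3 - Δ_2) = 108
Natural end conditions: m_0 = m_4 = 0.
Hence m_0 = 0, m_1 = -207/28, m_2 = -171/7, m_3 = 927/28, m_4 = 0.

-7.3929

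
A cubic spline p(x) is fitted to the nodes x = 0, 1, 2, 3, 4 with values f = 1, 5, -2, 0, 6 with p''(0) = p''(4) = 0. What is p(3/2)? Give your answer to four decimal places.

Put m_i = p'' at the i-th knot. Here h = (1, 1, 1, 1) and Δ = (4, -7, 2, 6), so the interior equations h_(i-1)·m_(i-1) + 2(h_(i-1)+h_i)·m_i + h_i·m_(i+1) = 6(Δ_i − Δ_(i-1)) read
  1·m_0 + 4·m_1 + 1·m_2 = 6(Δ_1 - Δ_0) = -66
  1·m_1 + 4·m_2 + 1·m_3 = 6(Δ_2 - Δ_1) = 54
  1·m_2 + 4·m_3 + 1·m_4 = 6(Δ_3 - Δ_2) = 24
Natural end conditions: m_0 = m_4 = 0.
Solving: m_0 = 0, m_1 = -591/28, m_2 = 129/7, m_3 = 39/28, m_4 = 0.
On [1, 2], p(x) = 5 - 85/28·(x - 1) - 591/56·(x - 1)² + 369/56·(x - 1)³.
With (x - 1) = 1/2: p(3/2) = 747/448.

1.6674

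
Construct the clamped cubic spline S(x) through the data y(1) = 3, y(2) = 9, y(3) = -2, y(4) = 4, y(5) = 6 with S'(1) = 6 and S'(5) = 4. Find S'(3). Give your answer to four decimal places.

-4.2143

With M_i denoting the second derivative at x_i, h_i = 1, 1, 1, 1, and Δ_i = (y_(i+1) − y_i)/h_i = 6, -11, 6, 2:
  1·M_0 + 4·M_1 + 1·M_2 = 6(Δ_1 - Δ_0) = -102
  1·M_1 + 4·M_2 + 1·M_3 = 6(Δ_2 - Δ_1) = 102
  1·M_2 + 4·M_3 + 1·M_4 = 6(Δ_3 - Δ_2) = -24
Clamped end conditions give two more equations: 2h_0·M_0 + h_0·M_1 = 6(Δ_0 - S'(1)) = 0 and h_3·M_3 + 2h_3·M_4 = 6(S'(5) - Δ_3) = 12.
Solving the tridiagonal system: M_0 = 571/28, M_1 = -571/14, M_2 = 163/4, M_3 = -283/14, M_4 = 451/28.
On [3, 4], S'(x) = b_2 + 2c_2·(x - 3) + 3d_2·(x - 3)² with b_2 = Δ_2 - h_2(2M_2 + M_3)/6 = -59/14, c_2 = M_2/2 = 163/8, d_2 = (M_3 - M_2)/(6h_2) = -569/56. So S'(3) = -59/14.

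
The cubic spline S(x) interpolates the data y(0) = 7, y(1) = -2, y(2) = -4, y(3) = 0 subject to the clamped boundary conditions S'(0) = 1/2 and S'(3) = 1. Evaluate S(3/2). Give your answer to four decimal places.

Write M_i for S''(x_i). With h_i = 1, 1, 1 and divided differences Δ_i = -9, -2, 4, the continuity of S' gives the tridiagonal system
  1·M_0 + 4·M_1 + 1·M_2 = 6(Δ_1 - Δ_0) = 42
  1·M_1 + 4·M_2 + 1·M_3 = 6(Δ_2 - Δ_1) = 36
Clamped end conditions give two more equations: 2h_0·M_0 + h_0·M_1 = 6(Δ_0 - S'(0)) = -57 and h_2·M_2 + 2h_2·M_3 = 6(S'(3) - Δ_2) = -18.
Hence M_0 = -562/15, M_1 = 269/15, M_2 = 116/15, M_3 = -193/15.
On [1, 2], S(x) = -2 - 139/15·(x - 1) + 269/30·(x - 1)² - 17/10·(x - 1)³.
With (x - 1) = 1/2: S(3/2) = -221/48.

-4.6042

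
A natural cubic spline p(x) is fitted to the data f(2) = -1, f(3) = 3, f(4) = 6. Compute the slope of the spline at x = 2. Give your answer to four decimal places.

4.2500

Put σ_i = p'' at the i-th knot. Here h = (1, 1) and Δ = (4, 3), so the interior equations h_(i-1)·σ_(i-1) + 2(h_(i-1)+h_i)·σ_i + h_i·σ_(i+1) = 6(Δ_i − Δ_(i-1)) read
  1·σ_0 + 4·σ_1 + 1·σ_2 = 6(Δ_1 - Δ_0) = -6
Natural end conditions: σ_0 = σ_2 = 0.
Forward elimination and back-substitution give σ_0 = 0, σ_1 = -3/2, σ_2 = 0.
On [2, 3], p'(x) = b_0 + 2c_0·(x - 2) + 3d_0·(x - 2)² with b_0 = Δ_0 - h_0(2σ_0 + σ_1)/6 = 17/4, c_0 = σ_0/2 = 0, d_0 = (σ_1 - σ_0)/(6h_0) = -1/4. So p'(2) = 17/4.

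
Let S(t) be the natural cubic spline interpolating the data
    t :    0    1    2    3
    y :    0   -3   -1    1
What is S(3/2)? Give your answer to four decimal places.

Put m_i = S'' at the i-th knot. Here h = (1, 1, 1) and Δ = (-3, 2, 2), so the interior equations h_(i-1)·m_(i-1) + 2(h_(i-1)+h_i)·m_i + h_i·m_(i+1) = 6(Δ_i − Δ_(i-1)) read
  1·m_0 + 4·m_1 + 1·m_2 = 6(Δ_1 - Δ_0) = 30
  1·m_1 + 4·m_2 + 1·m_3 = 6(Δ_2 - Δ_1) = 0
Natural end conditions: m_0 = m_3 = 0.
Solving the tridiagonal system: m_0 = 0, m_1 = 8, m_2 = -2, m_3 = 0.
On [1, 2], S(t) = -3 - 1/3·(t - 1) + 4·(t - 1)² - 5/3·(t - 1)³.
With (t - 1) = 1/2: S(3/2) = -19/8.

-2.3750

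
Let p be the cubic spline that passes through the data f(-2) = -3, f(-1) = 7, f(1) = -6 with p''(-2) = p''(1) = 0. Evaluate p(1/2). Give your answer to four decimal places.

Put M_i = p'' at the i-th knot. Here h = (1, 2) and Δ = (10, -13/2), so the interior equations h_(i-1)·M_(i-1) + 2(h_(i-1)+h_i)·M_i + h_i·M_(i+1) = 6(Δ_i − Δ_(i-1)) read
  1·M_0 + 6·M_1 + 2·M_2 = 6(Δ_1 - Δ_0) = -99
Natural end conditions: M_0 = M_2 = 0.
Forward elimination and back-substitution give M_0 = 0, M_1 = -33/2, M_2 = 0.
On [-1, 1], p(t) = 7 + 9/2·(t + 1) - 33/4·(t + 1)² + 11/8·(t + 1)³.
With (t + 1) = 3/2: p(1/2) = -11/64.

-0.1719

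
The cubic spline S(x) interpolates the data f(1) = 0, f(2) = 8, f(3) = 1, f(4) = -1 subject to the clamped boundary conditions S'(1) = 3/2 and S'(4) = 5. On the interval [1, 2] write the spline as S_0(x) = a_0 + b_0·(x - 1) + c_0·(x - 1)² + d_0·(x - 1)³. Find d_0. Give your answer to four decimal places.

Write M_i for S''(x_i). With h_i = 1, 1, 1 and divided differences Δ_i = 8, -7, -2, the continuity of S' gives the tridiagonal system
  1·M_0 + 4·M_1 + 1·M_2 = 6(Δ_1 - Δ_0) = -90
  1·M_1 + 4·M_2 + 1·M_3 = 6(Δ_2 - Δ_1) = 30
Clamped end conditions give two more equations: 2h_0·M_0 + h_0·M_1 = 6(Δ_0 - S'(1)) = 39 and h_2·M_2 + 2h_2·M_3 = 6(S'(4) - Δ_2) = 42.
Hence M_0 = 554/15, M_1 = -523/15, M_2 = 188/15, M_3 = 221/15.
On [1, 2], with S_0(x) = a_0 + b_0·(x - 1) + c_0·(x - 1)² + d_0·(x - 1)³: c_0 = M_0/2 = 277/15, d_0 = (M_1 - M_0)/(6h_0) = -359/30, b_0 = Δ_0 - h_0(2M_0 + M_1)/6 = 3/2.

-11.9667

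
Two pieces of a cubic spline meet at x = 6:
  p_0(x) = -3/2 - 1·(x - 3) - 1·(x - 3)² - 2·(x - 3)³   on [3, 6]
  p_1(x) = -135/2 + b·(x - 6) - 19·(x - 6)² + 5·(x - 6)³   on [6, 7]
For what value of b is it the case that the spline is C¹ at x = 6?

-61

p_0'(x) = -1 - 2·(x - 3) - 6·(x - 3)², so p_0'(6) = -61. On the right, p_1'(6) = b, so b = -61.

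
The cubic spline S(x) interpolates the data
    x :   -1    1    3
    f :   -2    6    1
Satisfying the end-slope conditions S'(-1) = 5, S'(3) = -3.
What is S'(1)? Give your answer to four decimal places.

0.6250

Put σ_i = S'' at the i-th knot. Here h = (2, 2) and Δ = (4, -5/2), so the interior equations h_(i-1)·σ_(i-1) + 2(h_(i-1)+h_i)·σ_i + h_i·σ_(i+1) = 6(Δ_i − Δ_(i-1)) read
  2·σ_0 + 8·σ_1 + 2·σ_2 = 6(Δ_1 - Δ_0) = -39
Clamped end conditions give two more equations: 2h_0·σ_0 + h_0·σ_1 = 6(Δ_0 - S'(-1)) = -6 and h_1·σ_1 + 2h_1·σ_2 = 6(S'(3) - Δ_1) = -3.
Hence σ_0 = 11/8, σ_1 = -23/4, σ_2 = 17/8.
On [1, 3], S'(x) = b_1 + 2c_1·(x - 1) + 3d_1·(x - 1)² with b_1 = Δ_1 - h_1(2σ_1 + σ_2)/6 = 5/8, c_1 = σ_1/2 = -23/8, d_1 = (σ_2 - σ_1)/(6h_1) = 21/32. So S'(1) = 5/8.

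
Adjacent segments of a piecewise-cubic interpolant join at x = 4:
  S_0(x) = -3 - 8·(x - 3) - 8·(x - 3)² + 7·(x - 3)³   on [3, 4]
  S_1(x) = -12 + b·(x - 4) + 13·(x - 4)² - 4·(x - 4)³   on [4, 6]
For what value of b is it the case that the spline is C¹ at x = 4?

S_0'(x) = -8 - 16·(x - 3) + 21·(x - 3)², so S_0'(4) = -3. On the right, S_1'(4) = b, so b = -3.

-3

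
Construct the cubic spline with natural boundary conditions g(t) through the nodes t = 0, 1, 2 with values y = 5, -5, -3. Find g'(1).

-4

Put M_i = g'' at the i-th knot. Here h = (1, 1) and Δ = (-10, 2), so the interior equations h_(i-1)·M_(i-1) + 2(h_(i-1)+h_i)·M_i + h_i·M_(i+1) = 6(Δ_i − Δ_(i-1)) read
  1·M_0 + 4·M_1 + 1·M_2 = 6(Δ_1 - Δ_0) = 72
Natural end conditions: M_0 = M_2 = 0.
Forward elimination and back-substitution give M_0 = 0, M_1 = 18, M_2 = 0.
On [1, 2], g'(t) = b_1 + 2c_1·(t - 1) + 3d_1·(t - 1)² with b_1 = Δ_1 - h_1(2M_1 + M_2)/6 = -4, c_1 = M_1/2 = 9, d_1 = (M_2 - M_1)/(6h_1) = -3. So g'(1) = -4.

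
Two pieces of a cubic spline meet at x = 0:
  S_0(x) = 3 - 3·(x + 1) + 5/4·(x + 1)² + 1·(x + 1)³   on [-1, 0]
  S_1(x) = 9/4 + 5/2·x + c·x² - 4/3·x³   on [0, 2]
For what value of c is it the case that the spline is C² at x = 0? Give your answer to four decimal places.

4.2500

S_0''(x) = 5/2 + 6·(x + 1), so S_0''(0) = 17/2. On the right, S_1''(0) = 2c, so c = 17/4.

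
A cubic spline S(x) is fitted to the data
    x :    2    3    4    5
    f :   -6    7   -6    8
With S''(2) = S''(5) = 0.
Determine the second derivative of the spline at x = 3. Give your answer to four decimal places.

-52.4000

Write m_i for S''(x_i). With h_i = 1, 1, 1 and divided differences Δ_i = 13, -13, 14, the continuity of S' gives the tridiagonal system
  1·m_0 + 4·m_1 + 1·m_2 = 6(Δ_1 - Δ_0) = -156
  1·m_1 + 4·m_2 + 1·m_3 = 6(Δ_2 - Δ_1) = 162
Natural end conditions: m_0 = m_3 = 0.
Solving: m_0 = 0, m_1 = -262/5, m_2 = 268/5, m_3 = 0.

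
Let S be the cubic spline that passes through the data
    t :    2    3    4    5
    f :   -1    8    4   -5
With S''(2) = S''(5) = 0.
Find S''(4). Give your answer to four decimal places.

-2.8000

Let σ_i = S''(x_i). Step sizes h_i = 1, 1, 1; slopes of the chords Δ_i = (y_(i+1) - y_i)/h_i = 9, -4, -9.
  1·σ_0 + 4·σ_1 + 1·σ_2 = 6(Δ_1 - Δ_0) = -78
  1·σ_1 + 4·σ_2 + 1·σ_3 = 6(Δ_2 - Δ_1) = -30
Natural end conditions: σ_0 = σ_3 = 0.
Forward elimination and back-substitution give σ_0 = 0, σ_1 = -94/5, σ_2 = -14/5, σ_3 = 0.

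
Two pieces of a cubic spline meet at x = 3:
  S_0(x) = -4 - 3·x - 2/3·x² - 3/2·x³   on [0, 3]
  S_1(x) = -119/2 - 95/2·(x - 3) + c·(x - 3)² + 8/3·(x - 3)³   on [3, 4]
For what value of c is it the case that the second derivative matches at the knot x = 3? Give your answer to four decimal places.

S_0''(x) = -4/3 - 9·x, so S_0''(3) = -85/3. On the right, S_1''(3) = 2c, so c = -85/6.

-14.1667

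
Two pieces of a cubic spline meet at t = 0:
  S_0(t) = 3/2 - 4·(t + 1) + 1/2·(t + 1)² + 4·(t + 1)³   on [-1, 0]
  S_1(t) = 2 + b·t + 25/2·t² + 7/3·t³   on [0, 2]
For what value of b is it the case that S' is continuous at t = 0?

S_0'(t) = -4 + 1·(t + 1) + 12·(t + 1)², so S_0'(0) = 9. On the right, S_1'(0) = b, so b = 9.

9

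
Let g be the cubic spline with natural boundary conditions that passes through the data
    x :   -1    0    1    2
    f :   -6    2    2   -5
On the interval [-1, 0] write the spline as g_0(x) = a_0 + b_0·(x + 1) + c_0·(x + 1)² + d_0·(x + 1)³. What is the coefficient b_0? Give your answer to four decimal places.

9.6667

With m_i denoting the second derivative at x_i, h_i = 1, 1, 1, and Δ_i = (y_(i+1) − y_i)/h_i = 8, 0, -7:
  1·m_0 + 4·m_1 + 1·m_2 = 6(Δ_1 - Δ_0) = -48
  1·m_1 + 4·m_2 + 1·m_3 = 6(Δ_2 - Δ_1) = -42
Natural end conditions: m_0 = m_3 = 0.
Hence m_0 = 0, m_1 = -10, m_2 = -8, m_3 = 0.
On [-1, 0], with g_0(x) = a_0 + b_0·(x + 1) + c_0·(x + 1)² + d_0·(x + 1)³: c_0 = m_0/2 = 0, d_0 = (m_1 - m_0)/(6h_0) = -5/3, b_0 = Δ_0 - h_0(2m_0 + m_1)/6 = 29/3.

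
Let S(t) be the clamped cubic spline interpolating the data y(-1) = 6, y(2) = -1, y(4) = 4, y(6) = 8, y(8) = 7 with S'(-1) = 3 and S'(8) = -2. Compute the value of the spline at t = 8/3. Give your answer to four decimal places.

-0.4283

With M_i denoting the second derivative at x_i, h_i = 3, 2, 2, 2, and Δ_i = (y_(i+1) − y_i)/h_i = -7/3, 5/2, 2, -1/2:
  3·M_0 + 10·M_1 + 2·M_2 = 6(Δ_1 - Δ_0) = 29
  2·M_1 + 8·M_2 + 2·M_3 = 6(Δ_2 - Δ_1) = -3
  2·M_2 + 8·M_3 + 2·M_4 = 6(Δ_3 - Δ_2) = -15
Clamped end conditions give two more equations: 2h_0·M_0 + h_0·M_1 = 6(Δ_0 - S'(-1)) = -32 and h_3·M_3 + 2h_3·M_4 = 6(S'(8) - Δ_3) = -9.
Solving the tridiagonal system: M_0 = -563/69, M_1 = 130/23, M_2 = -35/23, M_3 = -49/46, M_4 = -79/46.
On [2, 4], S(t) = -1 - 35/46·(t - 2) + 65/23·(t - 2)² - 55/92·(t - 2)³.
With (t - 2) = 2/3: S(8/3) = -266/621.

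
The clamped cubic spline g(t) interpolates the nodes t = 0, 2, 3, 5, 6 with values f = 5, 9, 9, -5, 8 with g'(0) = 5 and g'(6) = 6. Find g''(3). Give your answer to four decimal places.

Write M_i for g''(x_i). With h_i = 2, 1, 2, 1 and divided differences Δ_i = 2, 0, -7, 13, the continuity of g' gives the tridiagonal system
  2·M_0 + 6·M_1 + 1·M_2 = 6(Δ_1 - Δ_0) = -12
  1·M_1 + 6·M_2 + 2·M_3 = 6(Δ_2 - Δ_1) = -42
  2·M_2 + 6·M_3 + 1·M_4 = 6(Δ_3 - Δ_2) = 120
Clamped end conditions give two more equations: 2h_0·M_0 + h_0·M_1 = 6(Δ_0 - g'(0)) = -18 and h_3·M_3 + 2h_3·M_4 = 6(g'(6) - Δ_3) = -42.
Hence M_0 = -1121/186, M_1 = 284/93, M_2 = -1699/93, M_3 = 3002/93, M_4 = -3454/93.

-18.2688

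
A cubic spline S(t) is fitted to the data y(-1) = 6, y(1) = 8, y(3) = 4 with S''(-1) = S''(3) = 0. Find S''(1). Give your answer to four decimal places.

-2.2500

With M_i denoting the second derivative at x_i, h_i = 2, 2, and Δ_i = (y_(i+1) − y_i)/h_i = 1, -2:
  2·M_0 + 8·M_1 + 2·M_2 = 6(Δ_1 - Δ_0) = -18
Natural end conditions: M_0 = M_2 = 0.
Forward elimination and back-substitution give M_0 = 0, M_1 = -9/4, M_2 = 0.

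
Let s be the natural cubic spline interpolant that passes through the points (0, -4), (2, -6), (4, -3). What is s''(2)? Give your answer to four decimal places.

Write M_i for s''(x_i). With h_i = 2, 2 and divided differences Δ_i = -1, 3/2, the continuity of s' gives the tridiagonal system
  2·M_0 + 8·M_1 + 2·M_2 = 6(Δ_1 - Δ_0) = 15
Natural end conditions: M_0 = M_2 = 0.
Solving the tridiagonal system: M_0 = 0, M_1 = 15/8, M_2 = 0.

1.8750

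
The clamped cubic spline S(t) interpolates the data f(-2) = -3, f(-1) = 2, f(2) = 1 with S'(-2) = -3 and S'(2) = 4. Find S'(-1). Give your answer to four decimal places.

6.1250

Write σ_i for S''(x_i). With h_i = 1, 3 and divided differences Δ_i = 5, -1/3, the continuity of S' gives the tridiagonal system
  1·σ_0 + 8·σ_1 + 3·σ_2 = 6(Δ_1 - Δ_0) = -32
Clamped end conditions give two more equations: 2h_0·σ_0 + h_0·σ_1 = 6(Δ_0 - S'(-2)) = 48 and h_1·σ_1 + 2h_1·σ_2 = 6(S'(2) - Δ_1) = 26.
Hence σ_0 = 119/4, σ_1 = -23/2, σ_2 = 121/12.
On [-1, 2], S'(t) = b_1 + 2c_1·(t + 1) + 3d_1·(t + 1)² with b_1 = Δ_1 - h_1(2σ_1 + σ_2)/6 = 49/8, c_1 = σ_1/2 = -23/4, d_1 = (σ_2 - σ_1)/(6h_1) = 259/216. So S'(-1) = 49/8.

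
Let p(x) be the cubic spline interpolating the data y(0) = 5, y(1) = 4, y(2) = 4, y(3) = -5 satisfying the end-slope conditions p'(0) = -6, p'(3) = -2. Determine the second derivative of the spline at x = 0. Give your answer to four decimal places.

13.0667

With M_i denoting the second derivative at x_i, h_i = 1, 1, 1, and Δ_i = (y_(i+1) − y_i)/h_i = -1, 0, -9:
  1·M_0 + 4·M_1 + 1·M_2 = 6(Δ_1 - Δ_0) = 6
  1·M_1 + 4·M_2 + 1·M_3 = 6(Δ_2 - Δ_1) = -54
Clamped end conditions give two more equations: 2h_0·M_0 + h_0·M_1 = 6(Δ_0 - p'(0)) = 30 and h_2·M_2 + 2h_2·M_3 = 6(p'(3) - Δ_2) = 42.
Solving the tridiagonal system: M_0 = 196/15, M_1 = 58/15, M_2 = -338/15, M_3 = 484/15.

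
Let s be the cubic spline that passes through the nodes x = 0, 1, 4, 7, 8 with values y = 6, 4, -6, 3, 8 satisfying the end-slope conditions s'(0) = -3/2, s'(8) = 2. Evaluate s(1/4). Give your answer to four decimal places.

5.6079

Let σ_i = s''(x_i). Step sizes h_i = 1, 3, 3, 1; slopes of the chords Δ_i = (y_(i+1) - y_i)/h_i = -2, -10/3, 3, 5.
  1·σ_0 + 8·σ_1 + 3·σ_2 = 6(Δ_1 - Δ_0) = -8
  3·σ_1 + 12·σ_2 + 3·σ_3 = 6(Δ_2 - Δ_1) = 38
  3·σ_2 + 8·σ_3 + 1·σ_4 = 6(Δ_3 - Δ_2) = 12
Clamped end conditions give two more equations: 2h_0·σ_0 + h_0·σ_1 = 6(Δ_0 - s'(0)) = -3 and h_3·σ_3 + 2h_3·σ_4 = 6(s'(8) - Δ_3) = -18.
Solving the tridiagonal system: σ_0 = -19/48, σ_1 = -53/24, σ_2 = 161/48, σ_3 = 35/24, σ_4 = -467/48.
On [0, 1], s(x) = 6 - 3/2·x - 19/96·x² - 29/96·x³.
With x = 1/4: s(1/4) = 11485/2048.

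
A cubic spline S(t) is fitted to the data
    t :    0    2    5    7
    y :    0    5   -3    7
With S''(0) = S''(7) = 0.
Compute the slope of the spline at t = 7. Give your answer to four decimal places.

7.0256

With m_i denoting the second derivative at x_i, h_i = 2, 3, 2, and Δ_i = (y_(i+1) − y_i)/h_i = 5/2, -8/3, 5:
  2·m_0 + 10·m_1 + 3·m_2 = 6(Δ_1 - Δ_0) = -31
  3·m_1 + 10·m_2 + 2·m_3 = 6(Δ_2 - Δ_1) = 46
Natural end conditions: m_0 = m_3 = 0.
Hence m_0 = 0, m_1 = -64/13, m_2 = 79/13, m_3 = 0.
On [5, 7], S'(t) = b_2 + 2c_2·(t - 5) + 3d_2·(t - 5)² with b_2 = Δ_2 - h_2(2m_2 + m_3)/6 = 37/39, c_2 = m_2/2 = 79/26, d_2 = (m_3 - m_2)/(6h_2) = -79/156. So S'(7) = 274/39.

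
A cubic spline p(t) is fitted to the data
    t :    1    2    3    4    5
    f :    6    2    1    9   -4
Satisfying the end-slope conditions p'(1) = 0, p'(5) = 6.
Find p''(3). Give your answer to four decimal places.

Let m_i = p''(x_i). Step sizes h_i = 1, 1, 1, 1; slopes of the chords Δ_i = (y_(i+1) - y_i)/h_i = -4, -1, 8, -13.
  1·m_0 + 4·m_1 + 1·m_2 = 6(Δ_1 - Δ_0) = 18
  1·m_1 + 4·m_2 + 1·m_3 = 6(Δ_2 - Δ_1) = 54
  1·m_2 + 4·m_3 + 1·m_4 = 6(Δ_3 - Δ_2) = -126
Clamped end conditions give two more equations: 2h_0·m_0 + h_0·m_1 = 6(Δ_0 - p'(1)) = -24 and h_3·m_3 + 2h_3·m_4 = 6(p'(5) - Δ_3) = 114.
Solving: m_0 = -171/14, m_1 = 3/7, m_2 = 57/2, m_3 = -423/7, m_4 = 1221/14.

28.5000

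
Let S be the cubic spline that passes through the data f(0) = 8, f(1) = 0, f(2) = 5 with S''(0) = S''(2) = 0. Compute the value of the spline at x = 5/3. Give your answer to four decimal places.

2.3704

Write M_i for S''(x_i). With h_i = 1, 1 and divided differences Δ_i = -8, 5, the continuity of S' gives the tridiagonal system
  1·M_0 + 4·M_1 + 1·M_2 = 6(Δ_1 - Δ_0) = 78
Natural end conditions: M_0 = M_2 = 0.
Forward elimination and back-substitution give M_0 = 0, M_1 = 39/2, M_2 = 0.
On [1, 2], S(x) = 0 - 3/2·(x - 1) + 39/4·(x - 1)² - 13/4·(x - 1)³.
With (x - 1) = 2/3: S(5/3) = 64/27.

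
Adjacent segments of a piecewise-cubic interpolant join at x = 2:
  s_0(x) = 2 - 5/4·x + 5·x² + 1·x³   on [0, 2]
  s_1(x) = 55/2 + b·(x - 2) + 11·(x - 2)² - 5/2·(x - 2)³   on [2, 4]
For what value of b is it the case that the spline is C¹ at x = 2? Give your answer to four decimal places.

s_0'(x) = -5/4 + 10·x + 3·x², so s_0'(2) = 123/4. On the right, s_1'(2) = b, so b = 123/4.

30.7500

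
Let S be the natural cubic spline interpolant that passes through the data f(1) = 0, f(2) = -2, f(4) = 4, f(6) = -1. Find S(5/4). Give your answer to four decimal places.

Put m_i = S'' at the i-th knot. Here h = (1, 2, 2) and Δ = (-2, 3, -5/2), so the interior equations h_(i-1)·m_(i-1) + 2(h_(i-1)+h_i)·m_i + h_i·m_(i+1) = 6(Δ_i − Δ_(i-1)) read
  1·m_0 + 6·m_1 + 2·m_2 = 6(Δ_1 - Δ_0) = 30
  2·m_1 + 8·m_2 + 2·m_3 = 6(Δ_2 - Δ_1) = -33
Natural end conditions: m_0 = m_3 = 0.
Solving: m_0 = 0, m_1 = 153/22, m_2 = -129/22, m_3 = 0.
On [1, 2], S(x) = 0 - 139/44·(x - 1) + 0·(x - 1)² + 51/44·(x - 1)³.
With (x - 1) = 1/4: S(5/4) = -2173/2816.

-0.7717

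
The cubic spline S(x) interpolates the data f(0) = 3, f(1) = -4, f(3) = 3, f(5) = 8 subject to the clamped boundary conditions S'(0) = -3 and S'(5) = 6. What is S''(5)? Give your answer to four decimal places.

8.7391

With M_i denoting the second derivative at x_i, h_i = 1, 2, 2, and Δ_i = (y_(i+1) − y_i)/h_i = -7, 7/2, 5/2:
  1·M_0 + 6·M_1 + 2·M_2 = 6(Δ_1 - Δ_0) = 63
  2·M_1 + 8·M_2 + 2·M_3 = 6(Δ_2 - Δ_1) = -6
Clamped end conditions give two more equations: 2h_0·M_0 + h_0·M_1 = 6(Δ_0 - S'(0)) = -24 and h_2·M_2 + 2h_2·M_3 = 6(S'(5) - Δ_2) = 21.
Solving: M_0 = -462/23, M_1 = 372/23, M_2 = -321/46, M_3 = 201/23.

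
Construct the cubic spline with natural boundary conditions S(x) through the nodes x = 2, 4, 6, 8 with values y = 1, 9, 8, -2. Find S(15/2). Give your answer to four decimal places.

Put M_i = S'' at the i-th knot. Here h = (2, 2, 2) and Δ = (4, -1/2, -5), so the interior equations h_(i-1)·M_(i-1) + 2(h_(i-1)+h_i)·M_i + h_i·M_(i+1) = 6(Δ_i − Δ_(i-1)) read
  2·M_0 + 8·M_1 + 2·M_2 = 6(Δ_1 - Δ_0) = -27
  2·M_1 + 8·M_2 + 2·M_3 = 6(Δ_2 - Δ_1) = -27
Natural end conditions: M_0 = M_3 = 0.
Hence M_0 = 0, M_1 = -27/10, M_2 = -27/10, M_3 = 0.
On [6, 8], S(x) = 8 - 16/5·(x - 6) - 27/20·(x - 6)² + 9/40·(x - 6)³.
With (x - 6) = 3/2: S(15/2) = 59/64.

0.9219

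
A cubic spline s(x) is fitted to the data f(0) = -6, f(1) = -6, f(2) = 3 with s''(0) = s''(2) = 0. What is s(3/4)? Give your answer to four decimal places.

With M_i denoting the second derivative at x_i, h_i = 1, 1, and Δ_i = (y_(i+1) − y_i)/h_i = 0, 9:
  1·M_0 + 4·M_1 + 1·M_2 = 6(Δ_1 - Δ_0) = 54
Natural end conditions: M_0 = M_2 = 0.
Forward elimination and back-substitution give M_0 = 0, M_1 = 27/2, M_2 = 0.
On [0, 1], s(x) = -6 - 9/4·x + 0·x² + 9/4·x³.
With x = 3/4: s(3/4) = -1725/256.

-6.7383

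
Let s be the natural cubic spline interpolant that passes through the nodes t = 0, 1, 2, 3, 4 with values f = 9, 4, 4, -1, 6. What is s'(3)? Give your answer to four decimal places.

Put M_i = s'' at the i-th knot. Here h = (1, 1, 1, 1) and Δ = (-5, 0, -5, 7), so the interior equations h_(i-1)·M_(i-1) + 2(h_(i-1)+h_i)·M_i + h_i·M_(i+1) = 6(Δ_i − Δ_(i-1)) read
  1·M_0 + 4·M_1 + 1·M_2 = 6(Δ_1 - Δ_0) = 30
  1·M_1 + 4·M_2 + 1·M_3 = 6(Δ_2 - Δ_1) = -30
  1·M_2 + 4·M_3 + 1·M_4 = 6(Δ_3 - Δ_2) = 72
Natural end conditions: M_0 = M_4 = 0.
Forward elimination and back-substitution give M_0 = 0, M_1 = 321/28, M_2 = -111/7, M_3 = 615/28, M_4 = 0.
On [3, 4], s'(t) = b_3 + 2c_3·(t - 3) + 3d_3·(t - 3)² with b_3 = Δ_3 - h_3(2M_3 + M_4)/6 = -9/28, c_3 = M_3/2 = 615/56, d_3 = (M_4 - M_3)/(6h_3) = -205/56. So s'(3) = -9/28.

-0.3214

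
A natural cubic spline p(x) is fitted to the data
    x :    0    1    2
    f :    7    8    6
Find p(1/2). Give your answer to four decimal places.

7.7813

Write m_i for p''(x_i). With h_i = 1, 1 and divided differences Δ_i = 1, -2, the continuity of p' gives the tridiagonal system
  1·m_0 + 4·m_1 + 1·m_2 = 6(Δ_1 - Δ_0) = -18
Natural end conditions: m_0 = m_2 = 0.
Solving the tridiagonal system: m_0 = 0, m_1 = -9/2, m_2 = 0.
On [0, 1], p(x) = 7 + 7/4·x + 0·x² - 3/4·x³.
With x = 1/2: p(1/2) = 249/32.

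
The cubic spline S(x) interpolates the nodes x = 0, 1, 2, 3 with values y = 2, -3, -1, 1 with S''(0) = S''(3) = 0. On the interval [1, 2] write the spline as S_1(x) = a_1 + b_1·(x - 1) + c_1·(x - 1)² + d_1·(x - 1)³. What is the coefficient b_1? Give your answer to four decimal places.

-1.2667

Write M_i for S''(x_i). With h_i = 1, 1, 1 and divided differences Δ_i = -5, 2, 2, the continuity of S' gives the tridiagonal system
  1·M_0 + 4·M_1 + 1·M_2 = 6(Δ_1 - Δ_0) = 42
  1·M_1 + 4·M_2 + 1·M_3 = 6(Δ_2 - Δ_1) = 0
Natural end conditions: M_0 = M_3 = 0.
Solving: M_0 = 0, M_1 = 56/5, M_2 = -14/5, M_3 = 0.
On [1, 2], with S_1(x) = a_1 + b_1·(x - 1) + c_1·(x - 1)² + d_1·(x - 1)³: c_1 = M_1/2 = 28/5, d_1 = (M_2 - M_1)/(6h_1) = -7/3, b_1 = Δ_1 - h_1(2M_1 + M_2)/6 = -19/15.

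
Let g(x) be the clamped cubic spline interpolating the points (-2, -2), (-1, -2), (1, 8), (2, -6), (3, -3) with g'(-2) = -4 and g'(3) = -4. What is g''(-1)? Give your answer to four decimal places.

14.6250

Let m_i = g''(x_i). Step sizes h_i = 1, 2, 1, 1; slopes of the chords Δ_i = (y_(i+1) - y_i)/h_i = 0, 5, -14, 3.
  1·m_0 + 6·m_1 + 2·m_2 = 6(Δ_1 - Δ_0) = 30
  2·m_1 + 6·m_2 + 1·m_3 = 6(Δ_2 - Δ_1) = -114
  1·m_2 + 4·m_3 + 1·m_4 = 6(Δ_3 - Δ_2) = 102
Clamped end conditions give two more equations: 2h_0·m_0 + h_0·m_1 = 6(Δ_0 - g'(-2)) = 24 and h_3·m_3 + 2h_3·m_4 = 6(g'(3) - Δ_3) = -42.
Solving the tridiagonal system: m_0 = 75/16, m_1 = 117/8, m_2 = -999/32, m_3 = 705/16, m_4 = -1377/32.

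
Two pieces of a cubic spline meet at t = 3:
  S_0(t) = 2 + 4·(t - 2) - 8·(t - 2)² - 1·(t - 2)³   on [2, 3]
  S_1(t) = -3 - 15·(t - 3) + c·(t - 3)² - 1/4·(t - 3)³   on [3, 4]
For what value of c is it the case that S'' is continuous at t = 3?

S_0''(t) = -16 - 6·(t - 2), so S_0''(3) = -22. On the right, S_1''(3) = 2c, so c = -11.

-11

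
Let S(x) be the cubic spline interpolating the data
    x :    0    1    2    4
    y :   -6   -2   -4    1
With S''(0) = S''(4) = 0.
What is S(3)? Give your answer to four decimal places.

Write M_i for S''(x_i). With h_i = 1, 1, 2 and divided differences Δ_i = 4, -2, 5/2, the continuity of S' gives the tridiagonal system
  1·M_0 + 4·M_1 + 1·M_2 = 6(Δ_1 - Δ_0) = -36
  1·M_1 + 6·M_2 + 2·M_3 = 6(Δ_2 - Δ_1) = 27
Natural end conditions: M_0 = M_3 = 0.
Solving the tridiagonal system: M_0 = 0, M_1 = -243/23, M_2 = 144/23, M_3 = 0.
On [2, 4], S(x) = -4 - 77/46·(x - 2) + 72/23·(x - 2)² - 12/23·(x - 2)³.
With (x - 2) = 1: S(3) = -141/46.

-3.0652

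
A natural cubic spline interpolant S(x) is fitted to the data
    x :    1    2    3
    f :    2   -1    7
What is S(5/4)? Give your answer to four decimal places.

0.6055

Let σ_i = S''(x_i). Step sizes h_i = 1, 1; slopes of the chords Δ_i = (y_(i+1) - y_i)/h_i = -3, 8.
  1·σ_0 + 4·σ_1 + 1·σ_2 = 6(Δ_1 - Δ_0) = 66
Natural end conditions: σ_0 = σ_2 = 0.
Hence σ_0 = 0, σ_1 = 33/2, σ_2 = 0.
On [1, 2], S(x) = 2 - 23/4·(x - 1) + 0·(x - 1)² + 11/4·(x - 1)³.
With (x - 1) = 1/4: S(5/4) = 155/256.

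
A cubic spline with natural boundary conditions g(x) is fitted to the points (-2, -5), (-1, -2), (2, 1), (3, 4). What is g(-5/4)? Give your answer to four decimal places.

-2.6188

Put m_i = g'' at the i-th knot. Here h = (1, 3, 1) and Δ = (3, 1, 3), so the interior equations h_(i-1)·m_(i-1) + 2(h_(i-1)+h_i)·m_i + h_i·m_(i+1) = 6(Δ_i − Δ_(i-1)) read
  1·m_0 + 8·m_1 + 3·m_2 = 6(Δ_1 - Δ_0) = -12
  3·m_1 + 8·m_2 + 1·m_3 = 6(Δ_2 - Δ_1) = 12
Natural end conditions: m_0 = m_3 = 0.
Solving: m_0 = 0, m_1 = -12/5, m_2 = 12/5, m_3 = 0.
On [-2, -1], g(x) = -5 + 17/5·(x + 2) + 0·(x + 2)² - 2/5·(x + 2)³.
With (x + 2) = 3/4: g(-5/4) = -419/160.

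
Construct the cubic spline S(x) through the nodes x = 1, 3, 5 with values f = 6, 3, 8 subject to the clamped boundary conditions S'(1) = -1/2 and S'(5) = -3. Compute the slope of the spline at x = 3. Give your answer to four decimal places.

1.6250

Write M_i for S''(x_i). With h_i = 2, 2 and divided differences Δ_i = -3/2, 5/2, the continuity of S' gives the tridiagonal system
  2·M_0 + 8·M_1 + 2·M_2 = 6(Δ_1 - Δ_0) = 24
Clamped end conditions give two more equations: 2h_0·M_0 + h_0·M_1 = 6(Δ_0 - S'(1)) = -6 and h_1·M_1 + 2h_1·M_2 = 6(S'(5) - Δ_1) = -33.
Solving the tridiagonal system: M_0 = -41/8, M_1 = 29/4, M_2 = -95/8.
On [3, 5], S'(x) = b_1 + 2c_1·(x - 3) + 3d_1·(x - 3)² with b_1 = Δ_1 - h_1(2M_1 + M_2)/6 = 13/8, c_1 = M_1/2 = 29/8, d_1 = (M_2 - M_1)/(6h_1) = -51/32. So S'(3) = 13/8.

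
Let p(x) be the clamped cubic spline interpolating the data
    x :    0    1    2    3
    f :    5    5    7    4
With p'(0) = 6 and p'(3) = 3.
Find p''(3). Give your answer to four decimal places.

26.8000

With m_i denoting the second derivative at x_i, h_i = 1, 1, 1, and Δ_i = (y_(i+1) − y_i)/h_i = 0, 2, -3:
  1·m_0 + 4·m_1 + 1·m_2 = 6(Δ_1 - Δ_0) = 12
  1·m_1 + 4·m_2 + 1·m_3 = 6(Δ_2 - Δ_1) = -30
Clamped end conditions give two more equations: 2h_0·m_0 + h_0·m_1 = 6(Δ_0 - p'(0)) = -36 and h_2·m_2 + 2h_2·m_3 = 6(p'(3) - Δ_2) = 36.
Solving the tridiagonal system: m_0 = -124/5, m_1 = 68/5, m_2 = -88/5, m_3 = 134/5.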